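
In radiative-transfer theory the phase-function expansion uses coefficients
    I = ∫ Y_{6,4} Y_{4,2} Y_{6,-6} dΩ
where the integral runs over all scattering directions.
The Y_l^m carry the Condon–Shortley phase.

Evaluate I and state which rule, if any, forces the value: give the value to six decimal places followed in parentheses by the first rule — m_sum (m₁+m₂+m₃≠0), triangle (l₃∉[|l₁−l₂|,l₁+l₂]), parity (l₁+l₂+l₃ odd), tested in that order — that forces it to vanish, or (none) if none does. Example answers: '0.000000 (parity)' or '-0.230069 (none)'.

m-sum 0 ✓  L=16 even ✓  2≤6≤10 ✓
Π(2lᵢ+1) = 13×9×13 = 1521
triangle coeff Δ(6,4,6) = 1/15315300
Σ_t [0,4]: t=0:+1/829440 t=1:−1/25920 t=2:+1/9216 t=3:−1/25920 t=4:+1/829440 = 7/207360
(3j)²=28/2431 [(6 4 6; 0 0 0)], sign=+1
Σ_t [2,2]: t=2:+1/3870720 = 1/3870720
(3j)²=135/6188 [(6 4 6; 4 2 -6)], sign=+1
⇒ 4πI² = 1215/3179
I = (+1)√(1215/3179/(4π)) = 0.17439657
No selection rule forces the value: the integral is nonzero (none).

0.174397 (none)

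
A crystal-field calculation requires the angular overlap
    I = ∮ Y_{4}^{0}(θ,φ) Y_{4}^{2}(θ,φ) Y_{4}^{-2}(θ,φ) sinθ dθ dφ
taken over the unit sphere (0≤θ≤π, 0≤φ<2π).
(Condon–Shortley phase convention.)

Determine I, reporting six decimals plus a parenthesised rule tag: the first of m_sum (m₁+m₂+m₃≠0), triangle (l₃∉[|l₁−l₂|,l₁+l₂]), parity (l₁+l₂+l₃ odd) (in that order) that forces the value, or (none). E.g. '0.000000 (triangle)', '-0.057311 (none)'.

-0.083698 (none)

m-sum 0 ✓  L=12 even ✓  0≤4≤8 ✓
Π(2lᵢ+1) = 9×9×9 = 729
triangle coeff Δ(4,4,4) = 1/450450
Σ_t [0,4]: t=0:+1/13824 t=1:−1/216 t=2:+1/64 t=3:−1/216 t=4:+1/13824 = 5/768
(3j)²=18/1001 [(4 4 4; 0 0 0)], sign=+1
Σ_t [2,4]: t=2:+1/384 t=3:−1/216 t=4:+1/2304 = -11/6912
(3j)²=11/1638 [(4 4 4; 0 2 -2)], sign=-1
⇒ 4πI² = 729/8281
I = (-1)√(729/8281/(4π)) = -0.08369845
No selection rule forces the value: the integral is nonzero (none).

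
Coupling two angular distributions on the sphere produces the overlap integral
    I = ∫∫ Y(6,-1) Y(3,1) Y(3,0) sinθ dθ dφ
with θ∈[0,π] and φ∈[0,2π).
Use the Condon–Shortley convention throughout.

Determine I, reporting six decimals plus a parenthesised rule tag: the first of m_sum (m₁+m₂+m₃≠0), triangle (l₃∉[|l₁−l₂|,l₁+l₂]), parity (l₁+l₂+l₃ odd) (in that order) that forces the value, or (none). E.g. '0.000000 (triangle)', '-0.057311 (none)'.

Rules hold: Σm=0, L=12 even, 3≤3≤9.
N = 13·7·7 = 637
Δ = 6!·6!·0!/13! = 1/12012
Racah Σ t=3..3: t=3:−1/1296 = -1/1296
⇒ 3j(6 3 3; 0 0 0)² = 100/3003, sgn +1
Racah Σ t=4..4: t=4:+1/1728 = 1/1728
⇒ 3j(6 3 3; -1 1 0)² = 25/858, sgn -1
4πI² = N·(3j₀)²·(3jₘ)² = 8750/14157
I = -1·√(0.618069/4π) = -0.22177545
No selection rule forces the value: the integral is nonzero (none).

-0.221775 (none)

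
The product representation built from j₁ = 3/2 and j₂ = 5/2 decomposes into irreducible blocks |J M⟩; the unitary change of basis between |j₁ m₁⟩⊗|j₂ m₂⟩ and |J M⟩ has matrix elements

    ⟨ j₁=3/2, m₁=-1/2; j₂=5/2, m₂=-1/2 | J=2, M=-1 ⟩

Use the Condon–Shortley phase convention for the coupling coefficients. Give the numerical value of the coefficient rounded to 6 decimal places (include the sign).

−√(25/84) ≈ -0.545545

√[5·2!1!3!/7! · 1!2!2!3!1!3!] = √(12/7)
  +(−1)^1/∏(1,1,1,1,0,2)! = -1/2  (running -1/2)
  +(−1)^2/∏(2,0,0,0,1,3)! = 1/12  (running -5/12)
⟨..|..⟩ = √(12/7)·(-5/12) = -0.545545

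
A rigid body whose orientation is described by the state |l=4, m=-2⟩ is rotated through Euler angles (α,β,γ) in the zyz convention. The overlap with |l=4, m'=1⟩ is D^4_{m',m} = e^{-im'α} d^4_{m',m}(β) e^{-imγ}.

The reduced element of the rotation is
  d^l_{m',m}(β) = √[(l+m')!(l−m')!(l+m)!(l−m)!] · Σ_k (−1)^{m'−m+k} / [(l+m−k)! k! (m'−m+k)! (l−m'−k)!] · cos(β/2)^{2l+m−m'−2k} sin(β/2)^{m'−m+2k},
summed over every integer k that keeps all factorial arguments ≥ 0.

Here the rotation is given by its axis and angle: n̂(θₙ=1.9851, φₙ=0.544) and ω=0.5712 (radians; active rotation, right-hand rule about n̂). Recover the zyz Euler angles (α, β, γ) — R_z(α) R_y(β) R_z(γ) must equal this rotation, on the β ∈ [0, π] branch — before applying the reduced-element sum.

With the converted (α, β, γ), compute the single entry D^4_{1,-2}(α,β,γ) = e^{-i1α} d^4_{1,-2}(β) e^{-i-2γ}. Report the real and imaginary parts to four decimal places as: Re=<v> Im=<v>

Axis–angle → zyz. n̂ = (sinθₙcosφₙ, sinθₙsinφₙ, cosθₙ) = (+0.783255, +0.473775, -0.402553), ω = 0.5712.
R = I cosω + sinω [n̂]ₓ + (1−cosω) n̂n̂ᵀ gives
  R = [+0.938642, +0.276546, +0.206090; -0.158728, +0.876886, -0.453737; -0.306196, +0.393184, +0.866978]
β = atan2(√(R₁₃²+R₂₃²), R₃₃) = 0.521691; α = atan2(R₂₃, R₁₃) mod 2π = 5.138734; γ = atan2(R₃₂, −R₃₁) mod 2π = 0.909142
First d^4_{1,-2}(β=0.5217), then the phase factors e^{-i(1)α} and e^{-i(-2)γ}:
c=cos(0.521691/2)=0.966172, s=sin(0.521691/2)=0.257898; N=√[120·6·2·720]=1018.233765
k: max(0,(-2)−(1))=0 … min(4+(-2),4−(1))=2
  k=0: (−1)^3·1018.2338/(72)·0.9662^5·0.2579^3 = -0.204235
  k=1: (−1)^4·1018.2338/(48)·0.9662^3·0.2579^5 = +0.021828
  k=2: (−1)^5·1018.2338/(240)·0.9662^1·0.2579^7 = -0.000311
d^4_{1,-2}(0.5217) = -0.204235 +0.021828 -0.000311 = -0.182718
Phases: e^{-i·(1)·5.1387}=+0.413546+0.910483i, e^{-i·(-2)·0.9091}=-0.244969+0.969531i ⇒ D=+0.179804-0.032507i

Re=0.1798 Im=-0.0325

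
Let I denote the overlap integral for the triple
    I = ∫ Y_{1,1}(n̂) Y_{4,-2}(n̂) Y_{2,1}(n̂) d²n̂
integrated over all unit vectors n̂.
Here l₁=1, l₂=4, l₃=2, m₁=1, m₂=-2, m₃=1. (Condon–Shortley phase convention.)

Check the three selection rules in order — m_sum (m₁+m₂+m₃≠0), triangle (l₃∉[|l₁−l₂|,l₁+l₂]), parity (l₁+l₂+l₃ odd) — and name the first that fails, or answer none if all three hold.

triangle

Σmᵢ = 0  ✓
l₃∈[|l₁−l₂|,l₁+l₂]=[3,5] required, l₃=2 fails  ✗
Σlᵢ = 7 ⇒ odd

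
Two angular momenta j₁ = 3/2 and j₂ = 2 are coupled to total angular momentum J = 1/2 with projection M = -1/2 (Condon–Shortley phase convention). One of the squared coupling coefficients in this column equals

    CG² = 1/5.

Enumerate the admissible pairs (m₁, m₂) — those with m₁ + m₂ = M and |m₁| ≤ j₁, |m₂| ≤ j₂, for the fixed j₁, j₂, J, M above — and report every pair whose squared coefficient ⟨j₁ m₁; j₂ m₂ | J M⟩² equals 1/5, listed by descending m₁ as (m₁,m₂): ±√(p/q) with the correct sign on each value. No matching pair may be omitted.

(-1/2,0): +√(1/5)

Admissible pairs with m₁+m₂ = M = -1/2: (-3/2,1), (-1/2,0), (1/2,-1), (3/2,-2)
  (m₁,m₂)=(3/2,-2): CG² = 2/5, CG = +√(2/5)
  (m₁,m₂)=(1/2,-1): CG² = 3/10, CG = −√(3/10)
  (m₁,m₂)=(-1/2,0): CG² = 1/5, CG = +√(1/5)   ← matches the target
  (m₁,m₂)=(-3/2,1): CG² = 1/10, CG = −√(1/10)
Pairs with CG² = 1/5: (-1/2,0): +√(1/5)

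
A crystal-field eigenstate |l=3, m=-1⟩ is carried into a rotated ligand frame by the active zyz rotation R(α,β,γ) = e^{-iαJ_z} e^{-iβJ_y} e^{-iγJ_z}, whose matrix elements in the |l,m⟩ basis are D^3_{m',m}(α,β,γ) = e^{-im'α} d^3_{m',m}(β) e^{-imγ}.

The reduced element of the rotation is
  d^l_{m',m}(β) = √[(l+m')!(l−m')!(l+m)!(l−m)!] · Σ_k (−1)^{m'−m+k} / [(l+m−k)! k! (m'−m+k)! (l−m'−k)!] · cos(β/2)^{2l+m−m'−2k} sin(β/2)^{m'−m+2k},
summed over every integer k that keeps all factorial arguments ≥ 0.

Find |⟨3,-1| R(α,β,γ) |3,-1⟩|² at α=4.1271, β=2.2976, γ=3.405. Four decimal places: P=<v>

First d^3_{-1,-1}(β=2.2976), then the phase factors e^{-i(-1)α} and e^{-i(-1)γ}:
Half-angle: c=0.409582, s=0.912273. N=√(2·24·2·24)=48.000000
The bounds max(0,m−m')=0 and min(l+m,l−m')=2 give 3 terms
  k=0: (−1)^0·48.0000/(48)·0.4096^6·0.9123^0 = +0.004721
  k=1: (−1)^1·48.0000/(6)·0.4096^4·0.9123^2 = -0.187372
  k=2: (−1)^2·48.0000/(8)·0.4096^2·0.9123^4 = +0.697162
d^3_{-1,-1}(2.2976) = +0.004721 -0.187372 +0.697162 = +0.514511
|D^3_{-1,-1}|² = |d^3_{-1,-1}(β)|² = (+0.514511)² = 0.264721 (the z-rotation phases have unit modulus)

P=0.2647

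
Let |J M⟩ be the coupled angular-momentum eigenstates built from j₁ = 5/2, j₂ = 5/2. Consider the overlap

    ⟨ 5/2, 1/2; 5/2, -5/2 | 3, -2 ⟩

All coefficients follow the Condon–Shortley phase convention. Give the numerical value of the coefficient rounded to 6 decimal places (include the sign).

√[7·2!3!3!/9! · 3!2!0!5!1!5!] = √(240)
  +(−1)^0/∏(0,2,2,0,1,3)! = 1/24  (running 1/24)
⟨..|..⟩ = √(240)·(1/24) = +0.645497

+√(5/12) = +0.645497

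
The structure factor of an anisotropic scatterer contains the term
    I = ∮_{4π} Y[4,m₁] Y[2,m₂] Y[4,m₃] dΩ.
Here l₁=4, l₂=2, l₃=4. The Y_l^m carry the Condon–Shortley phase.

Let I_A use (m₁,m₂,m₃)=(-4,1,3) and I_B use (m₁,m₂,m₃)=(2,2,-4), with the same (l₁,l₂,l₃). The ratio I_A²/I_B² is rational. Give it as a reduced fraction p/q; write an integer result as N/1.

7/2

l's match ⇒ only the (l;m) 3-j factors differ between A and B.
A: triangle coeff Δ(4,2,4) = 1/13860; Σ_t [2,2]: t=2:+1/1440 = 1/1440; (3j)²=7/165 [(4 2 4; -4 1 3)], sign=-1
B: triangle coeff Δ(4,2,4) = 1/13860; Σ_t [2,2]: t=2:+1/2880 = 1/2880; (3j)²=2/165 [(4 2 4; 2 2 -4)], sign=+1
I_A²/I_B² = (7/165)/(2/165) = 7/2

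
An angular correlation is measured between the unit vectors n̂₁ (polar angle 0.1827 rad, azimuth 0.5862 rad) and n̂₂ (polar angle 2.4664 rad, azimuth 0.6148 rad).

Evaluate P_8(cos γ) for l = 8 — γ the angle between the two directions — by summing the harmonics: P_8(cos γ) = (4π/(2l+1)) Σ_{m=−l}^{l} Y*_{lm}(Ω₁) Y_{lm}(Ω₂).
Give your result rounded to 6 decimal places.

0.307270

Term-by-term m-sum for l=8 (normalisation 4π/17 = 0.739198):
  m=-8: Y*=-0.00000 - 0.00000j  Y=0.00246 + 0.01175j  product 0.00000 - 0.00000j
  m=-7: Y*=-0.00001 - 0.00001j  Y=0.02384 - 0.05504j  product -0.00000 + 0.00000j
  m=-6: Y*=-0.00017 - 0.00007j  Y=-0.15603 + 0.09506j  product 0.00003 - 0.00001j
  m=-5: Y*=-0.00178 + 0.00038j  Y=0.37095 + 0.02511j  product -0.00067 + 0.00010j
  m=-4: Y*=-0.00944 + 0.00966j  Y=-0.37227 - 0.30252j  product 0.00644 - 0.00074j
  m=-3: Y*=-0.01378 + 0.07250j  Y=0.07365 + 0.26244j  product -0.02004 + 0.00172j
  m=-2: Y*=0.10944 + 0.26002j  Y=-0.06892 + 0.19409j  product -0.05801 + 0.00332j
  m=-1: Y*=0.54844 + 0.36420j  Y=0.31666 - 0.22359j  product 0.25510 - 0.00730j
  m=+0: Y*=0.56171 + 0.00000j  Y=0.08897 + 0.00000j  product 0.04998 + 0.00000j
  m=+1: Y*=-0.54844 + 0.36420j  Y=-0.31666 - 0.22359j  product 0.25510 + 0.00730j
  m=+2: Y*=0.10944 - 0.26002j  Y=-0.06892 - 0.19409j  product -0.05801 - 0.00332j
  m=+3: Y*=0.01378 + 0.07250j  Y=-0.07365 + 0.26244j  product -0.02004 - 0.00172j
  m=+4: Y*=-0.00944 - 0.00966j  Y=-0.37227 + 0.30252j  product 0.00644 + 0.00074j
  m=+5: Y*=0.00178 + 0.00038j  Y=-0.37095 + 0.02511j  product -0.00067 - 0.00010j
  m=+6: Y*=-0.00017 + 0.00007j  Y=-0.15603 - 0.09506j  product 0.00003 + 0.00001j
  m=+7: Y*=0.00001 - 0.00001j  Y=-0.02384 - 0.05504j  product -0.00000 - 0.00000j
  m=+8: Y*=-0.00000 + 0.00000j  Y=0.00246 - 0.01175j  product 0.00000 + 0.00000j
Σ over m = 0.41568 + 0.00000j; ×(4π/17) → 0.30727 + 0.00000j. Real part: 0.307270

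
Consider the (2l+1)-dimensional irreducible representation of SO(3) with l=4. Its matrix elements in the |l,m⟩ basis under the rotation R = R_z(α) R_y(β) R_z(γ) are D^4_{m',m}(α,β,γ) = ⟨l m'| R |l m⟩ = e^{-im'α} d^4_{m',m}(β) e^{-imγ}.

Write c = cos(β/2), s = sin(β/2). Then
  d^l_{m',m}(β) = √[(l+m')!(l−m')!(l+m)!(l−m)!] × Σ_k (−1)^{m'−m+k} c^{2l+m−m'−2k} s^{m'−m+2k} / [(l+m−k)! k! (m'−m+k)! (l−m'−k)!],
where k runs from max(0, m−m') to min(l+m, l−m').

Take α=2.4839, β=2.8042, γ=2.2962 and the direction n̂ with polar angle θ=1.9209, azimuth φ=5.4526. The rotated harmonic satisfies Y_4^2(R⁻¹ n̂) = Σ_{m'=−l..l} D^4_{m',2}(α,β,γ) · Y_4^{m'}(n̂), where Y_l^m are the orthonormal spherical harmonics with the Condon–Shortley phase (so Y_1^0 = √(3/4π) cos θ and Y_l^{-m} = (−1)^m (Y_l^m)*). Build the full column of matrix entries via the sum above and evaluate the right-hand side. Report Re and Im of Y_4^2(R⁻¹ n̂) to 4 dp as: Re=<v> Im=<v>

Need the full column D^4_{m',2} for m'=−4..4 at α=2.4839, β=2.8042, γ=2.2962.
cos(β/2)=0.167897, sin(β/2)=0.985804
d^4_{-4,2}: single k=6 term ⇒ +0.136902;  D = +0.080745-0.110556i
d^4_{-3,2}: k∈[5..6] ⇒ +0.049462 -0.568386 = -0.518924;  D = +0.498385-0.144551i
d^4_{-2,2}: k∈[4..6] ⇒ +0.011257 -0.310466 +0.891921 = +0.592712;  D = +0.551437+0.217315i
d^4_{-1,2}: k∈[3..5] ⇒ +0.001808 -0.093474 +0.644489 = +0.552823;  D = -0.283136-0.474812i
d^4_{0,2}: k∈[2..4] ⇒ +0.000207 -0.018986 +0.245445 = +0.226665;  D = -0.027132+0.225036i
d^4_{1,2}: k∈[1..3] ⇒ +0.000016 -0.002711 +0.062316 = +0.059620;  D = +0.041831-0.042482i
d^4_{2,2}: k∈[0..2] ⇒ +0.000001 -0.000261 +0.011257 = +0.010997;  D = -0.010896+0.001485i
d^4_{3,2}: k∈[0..1] ⇒ -0.000014 +0.001435 = +0.001421;  D = +0.001231+0.000709i
d^4_{4,2}: single k=0 term ⇒ +0.000115;  D = -0.000044-0.000107i
Y_4^{m'}(θ=1.9209,φ=5.4526) and Σ D·Y over m':
  (+0.0807-0.1106i)·(-0.3389-0.0619i)  (+0.4984-0.1446i)·(+0.2833-0.2153i)  (+0.5514+0.2173i)·(+0.0047-0.0519i)  (-0.2831-0.4748i)·(+0.2237+0.2449i)  (-0.0271+0.2250i)·(-0.0048+0.0000i)  (+0.0418-0.0425i)·(-0.2237+0.2449i)  (-0.0109+0.0015i)·(+0.0047+0.0519i)  (+0.0012+0.0007i)·(-0.2833-0.2153i)  (-0.0000-0.0001i)·(-0.3389+0.0619i)
Y_4^2(R⁻¹ n̂) = +0.143548-0.301267i

Re=0.1435 Im=-0.3013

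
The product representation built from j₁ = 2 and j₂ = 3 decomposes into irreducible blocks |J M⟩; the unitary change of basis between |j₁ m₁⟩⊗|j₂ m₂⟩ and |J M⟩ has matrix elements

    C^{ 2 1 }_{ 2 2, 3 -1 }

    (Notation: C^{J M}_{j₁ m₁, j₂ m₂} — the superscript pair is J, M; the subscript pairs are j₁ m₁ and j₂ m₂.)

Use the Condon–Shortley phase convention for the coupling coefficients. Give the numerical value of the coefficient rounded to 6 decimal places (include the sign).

+0.462910  (= +√(3/14))

triangle: 3!×1!×3!/8! = 36/40320
(j±m)!: 4!×0!×2!×4!×3!×1! = 6912
prefactor² = (2J+1)×Δ×N² = 216/7
  k=0: +1/(0!×3!×0!×2!×1!×1!) = 1/12
Σ = 1/12  ⇒  CG² = 216/7×(1/12)² = 3/14
CG = +√(3/14) = +0.462910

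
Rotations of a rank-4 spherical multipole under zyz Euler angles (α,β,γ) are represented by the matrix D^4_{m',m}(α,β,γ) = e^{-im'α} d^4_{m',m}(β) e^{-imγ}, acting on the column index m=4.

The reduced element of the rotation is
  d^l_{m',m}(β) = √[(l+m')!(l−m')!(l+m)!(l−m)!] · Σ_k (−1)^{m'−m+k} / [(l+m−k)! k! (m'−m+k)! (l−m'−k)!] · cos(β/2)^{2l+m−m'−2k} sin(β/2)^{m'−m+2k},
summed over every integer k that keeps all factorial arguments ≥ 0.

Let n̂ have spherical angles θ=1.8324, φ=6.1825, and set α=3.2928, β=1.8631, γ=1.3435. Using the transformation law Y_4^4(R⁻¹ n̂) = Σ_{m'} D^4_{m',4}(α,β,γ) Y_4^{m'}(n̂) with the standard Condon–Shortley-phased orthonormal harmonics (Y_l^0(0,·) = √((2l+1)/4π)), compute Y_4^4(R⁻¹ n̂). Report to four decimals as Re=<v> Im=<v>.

Need the full column D^4_{m',4} for m'=−4..4 at α=3.2928, β=1.8631, γ=1.3435.
cos(β/2)=0.596591, sin(β/2)=0.802546
d^4_{-4,4}: single k=8 term ⇒ +0.172091;  D = +0.009766+0.171814i
d^4_{-3,4}: single k=7 term ⇒ +0.361834;  D = -0.074716-0.354036i
d^4_{-2,4}: single k=6 term ⇒ +0.503211;  D = +0.176890+0.471096i
d^4_{-1,4}: single k=5 term ⇒ +0.529020;  D = -0.258442-0.461595i
d^4_{0,4}: single k=4 term ⇒ +0.439677;  D = +0.270133+0.346907i
d^4_{1,4}: single k=3 term ⇒ +0.292338;  D = -0.212304-0.200969i
d^4_{2,4}: single k=2 term ⇒ +0.153666;  D = +0.126236+0.087623i
d^4_{3,4}: single k=1 term ⇒ +0.061059;  D = -0.054832-0.026864i
d^4_{4,4}: single k=0 term ⇒ +0.016048;  D = +0.015310+0.004809i
Y_4^{m'}(θ=1.8324,φ=6.1825) and Σ D·Y over m':
  (+0.0098+0.1718i)·(+0.3545+0.1510i)  (-0.0747-0.3540i)·(-0.2786-0.0868i)  (+0.1769+0.4711i)·(-0.1626-0.0332i)  (-0.2584-0.4616i)·(+0.2977+0.0301i)  (+0.2701+0.3469i)·(+0.1216+0.0000i)  (-0.2123-0.2010i)·(-0.2977+0.0301i)  (+0.1262+0.0876i)·(-0.1626+0.0332i)  (-0.0548-0.0269i)·(+0.2786-0.0868i)  (+0.0153+0.0048i)·(+0.3545-0.1510i)
Y_4^4(R⁻¹ n̂) = -0.041371+0.022057i

Re=-0.0414 Im=0.0221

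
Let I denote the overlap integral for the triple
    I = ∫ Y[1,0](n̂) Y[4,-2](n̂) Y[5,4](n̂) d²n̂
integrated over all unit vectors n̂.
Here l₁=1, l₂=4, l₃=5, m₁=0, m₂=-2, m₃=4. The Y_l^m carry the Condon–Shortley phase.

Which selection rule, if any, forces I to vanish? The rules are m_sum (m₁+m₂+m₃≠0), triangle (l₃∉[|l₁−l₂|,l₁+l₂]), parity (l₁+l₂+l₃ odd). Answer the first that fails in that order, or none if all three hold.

m_sum

m₁+m₂+m₃ = 0 − 2 + 4 = 2  ✗
triangle: |1−4|=3 ≤ l₃=5 ≤ 1+4=5
parity: l₁+l₂+l₃ = 10 is even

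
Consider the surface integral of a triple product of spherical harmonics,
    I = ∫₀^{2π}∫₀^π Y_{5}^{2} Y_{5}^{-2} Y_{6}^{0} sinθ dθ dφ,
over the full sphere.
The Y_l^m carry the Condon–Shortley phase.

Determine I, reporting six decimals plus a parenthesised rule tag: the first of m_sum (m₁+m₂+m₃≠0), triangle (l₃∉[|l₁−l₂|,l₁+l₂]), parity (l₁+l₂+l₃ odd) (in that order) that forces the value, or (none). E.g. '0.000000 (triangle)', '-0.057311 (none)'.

-0.110455 (none)

Rules hold: Σm=0, L=16 even, 0≤6≤10.
N = 11·11·13 = 1573
Δ = 4!·6!·6!/17! = 1/28588560
Racah Σ t=0..4: t=0:+1/345600 t=1:−1/13824 t=2:+1/5184 t=3:−1/13824 t=4:+1/345600 = 7/129600
⇒ 3j(5 5 6; 0 0 0)² = 80/7293, sgn +1
Racah Σ t=0..3: t=0:+1/31104 t=1:−1/13824 t=2:+1/57600 t=3:−1/3110400 = -1/43200
⇒ 3j(5 5 6; 2 -2 0)² = 108/12155, sgn -1
4πI² = N·(3j₀)²·(3jₘ)² = 576/3757
I = -1·√(0.153314/4π) = -0.11045508
No selection rule forces the value: the integral is nonzero (none).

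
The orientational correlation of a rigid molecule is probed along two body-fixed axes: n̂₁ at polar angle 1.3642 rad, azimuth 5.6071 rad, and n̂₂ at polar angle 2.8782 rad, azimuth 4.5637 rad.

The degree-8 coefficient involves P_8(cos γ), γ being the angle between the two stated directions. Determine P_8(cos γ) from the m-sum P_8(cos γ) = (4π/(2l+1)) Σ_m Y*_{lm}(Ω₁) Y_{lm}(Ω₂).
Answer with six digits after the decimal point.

0.226743

Summing Y*_{l m}(θ₁,φ₁)·Y_{l m}(θ₂,φ₂) over m ∈ [−8, 8]; prefactor 4π/(2·8+1) = 0.739198:
  m=-8: Y*=+0.278358+0.332975i  Y=+0.000004+0.000010i  product -0.000002+0.000004i
  m=-7: Y*=+0.007352+0.363768i  Y=-0.000139+0.000082i  product -0.000031-0.000050i
  m=-6: Y*=+0.074423-0.096713i  Y=-0.000956-0.001185i  product -0.000186+0.000004i
  m=-5: Y*=+0.344788-0.083949i  Y=+0.006982-0.007594i  product +0.001770-0.003204i
  m=-4: Y*=-0.005921-0.002767i  Y=+0.042809+0.028958i  product -0.000173-0.000290i
  m=-3: Y*=-0.146534-0.297659i  Y=-0.081256+0.169915i  product +0.062484-0.000712i
  m=-2: Y*=+0.009787-0.044050i  Y=-0.446089-0.136711i  product -0.010388+0.018312i
  m=-1: Y*=-0.247762+0.198757i  Y=+0.095451-0.637212i  product +0.103001+0.176849i
  m=+0: Y*=-0.060184-0.000000i  Y=+0.103146+0.000000i  product -0.006208-0.000000i
  m=+1: Y*=+0.247762+0.198757i  Y=-0.095451-0.637212i  product +0.103001-0.176849i
  m=+2: Y*=+0.009787+0.044050i  Y=-0.446089+0.136711i  product -0.010388-0.018312i
  m=+3: Y*=+0.146534-0.297659i  Y=+0.081256+0.169915i  product +0.062484+0.000712i
  m=+4: Y*=-0.005921+0.002767i  Y=+0.042809-0.028958i  product -0.000173+0.000290i
  m=+5: Y*=-0.344788-0.083949i  Y=-0.006982-0.007594i  product +0.001770+0.003204i
  m=+6: Y*=+0.074423+0.096713i  Y=-0.000956+0.001185i  product -0.000186-0.000004i
  m=+7: Y*=-0.007352+0.363768i  Y=+0.000139+0.000082i  product -0.000031+0.000050i
  m=+8: Y*=+0.278358-0.332975i  Y=+0.000004-0.000010i  product -0.000002-0.000004i
Total Σ_m = +0.306741+0.000000i. Multiply by 0.739198: +0.226743+0.000000i. P_8(cos γ) = 0.226743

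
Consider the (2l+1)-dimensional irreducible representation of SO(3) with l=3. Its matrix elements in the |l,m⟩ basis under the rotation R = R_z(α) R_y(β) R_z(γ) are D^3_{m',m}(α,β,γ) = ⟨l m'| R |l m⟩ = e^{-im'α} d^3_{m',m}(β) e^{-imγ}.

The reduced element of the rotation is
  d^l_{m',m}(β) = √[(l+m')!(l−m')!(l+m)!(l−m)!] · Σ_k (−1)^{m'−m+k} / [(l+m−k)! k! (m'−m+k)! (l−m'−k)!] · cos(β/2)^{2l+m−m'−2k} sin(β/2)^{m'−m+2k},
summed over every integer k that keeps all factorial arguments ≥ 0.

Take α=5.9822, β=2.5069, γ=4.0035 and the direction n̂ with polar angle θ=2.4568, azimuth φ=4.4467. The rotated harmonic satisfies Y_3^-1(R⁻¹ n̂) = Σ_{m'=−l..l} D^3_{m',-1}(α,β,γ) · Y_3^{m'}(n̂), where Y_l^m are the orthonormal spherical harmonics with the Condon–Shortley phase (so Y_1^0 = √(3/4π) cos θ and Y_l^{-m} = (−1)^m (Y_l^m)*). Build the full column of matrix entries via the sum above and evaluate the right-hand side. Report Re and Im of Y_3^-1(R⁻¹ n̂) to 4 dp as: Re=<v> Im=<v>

Re=0.0640 Im=-0.2481

Need the full column D^3_{m',-1} for m'=−3..3 at α=5.9822, β=2.5069, γ=4.0035.
cos(β/2)=0.312046, sin(β/2)=0.950067
d^3_{-3,-1}: single k=2 term ⇒ +0.033146;  D = -0.033118+0.001360i
d^3_{-2,-1}: k∈[1..2] ⇒ +0.008889 -0.164797 = -0.155908;  D = +0.150671+0.040072i
d^3_{-1,-1}: k∈[0..2] ⇒ +0.000923 -0.068466 +0.475999 = +0.408457;  D = -0.345867-0.217286i
d^3_{0,-1}: k∈[0..2] ⇒ -0.009737 +0.270790 -0.836721 = -0.575669;  D = +0.374755+0.436982i
d^3_{1,-1}: k∈[0..2] ⇒ +0.051350 -0.634666 +0.735402 = +0.152086;  D = -0.060330-0.139608i
d^3_{2,-1}: k∈[0..1] ⇒ -0.164797 +0.763818 = +0.599021;  D = -0.063924-0.595600i
d^3_{3,-1}: single k=0 term ⇒ +0.307256;  D = +0.059255-0.301489i
Y_3^{m'}(θ=2.4568,φ=4.4467) and Σ D·Y over m':
  (-0.0331+0.0014i)·(+0.0755-0.0738i)  (+0.1507+0.0401i)·(+0.2730+0.1605i)  (-0.3459-0.2173i)·(-0.1073+0.3944i)  (+0.3748+0.4370i)·(+0.0001+0.0000i)  (-0.0603-0.1396i)·(+0.1073+0.3944i)  (-0.0639-0.5956i)·(+0.2730-0.1605i)  (+0.0593-0.3015i)·(-0.0755-0.0738i)
Y_3^-1(R⁻¹ n̂) = +0.064005-0.248118i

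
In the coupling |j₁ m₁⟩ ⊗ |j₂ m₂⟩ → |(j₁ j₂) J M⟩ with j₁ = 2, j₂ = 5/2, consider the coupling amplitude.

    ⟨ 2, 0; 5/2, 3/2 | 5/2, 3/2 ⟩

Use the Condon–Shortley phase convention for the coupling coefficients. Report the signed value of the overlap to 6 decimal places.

√[6·2!2!3!/8! · 2!2!4!1!4!1!] = √(288/35)
  +(−1)^1/∏(1,1,1,3,1,0)! = -1/6  (running -1/6)
  +(−1)^2/∏(2,0,0,2,2,1)! = 1/8  (running -1/24)
⟨..|..⟩ = √(288/35)·(-1/24) = -0.119523

-0.119523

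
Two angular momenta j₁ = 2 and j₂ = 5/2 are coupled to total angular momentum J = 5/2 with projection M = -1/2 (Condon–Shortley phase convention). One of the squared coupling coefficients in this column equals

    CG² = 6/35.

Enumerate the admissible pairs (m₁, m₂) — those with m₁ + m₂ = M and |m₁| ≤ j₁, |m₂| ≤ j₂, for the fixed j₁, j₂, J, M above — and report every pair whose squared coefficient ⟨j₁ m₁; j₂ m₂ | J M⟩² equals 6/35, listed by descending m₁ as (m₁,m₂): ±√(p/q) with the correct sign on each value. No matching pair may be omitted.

Admissible pairs with m₁+m₂ = M = -1/2: (-2,3/2), (-1,1/2), (0,-1/2), (1,-3/2), (2,-5/2)
  (m₁,m₂)=(2,-5/2): CG² = 3/14, CG = +√(3/14)
  (m₁,m₂)=(1,-3/2): CG² = 6/35, CG = +√(6/35)   ← matches the target
  (m₁,m₂)=(0,-1/2): CG² = 8/35, CG = −√(8/35)
  (m₁,m₂)=(-1,1/2): CG² = 0/1, CG = 0
  (m₁,m₂)=(-2,3/2): CG² = 27/70, CG = +√(27/70)
Pairs with CG² = 6/35: (1,-3/2): +√(6/35)

(1,-3/2): +√(6/35)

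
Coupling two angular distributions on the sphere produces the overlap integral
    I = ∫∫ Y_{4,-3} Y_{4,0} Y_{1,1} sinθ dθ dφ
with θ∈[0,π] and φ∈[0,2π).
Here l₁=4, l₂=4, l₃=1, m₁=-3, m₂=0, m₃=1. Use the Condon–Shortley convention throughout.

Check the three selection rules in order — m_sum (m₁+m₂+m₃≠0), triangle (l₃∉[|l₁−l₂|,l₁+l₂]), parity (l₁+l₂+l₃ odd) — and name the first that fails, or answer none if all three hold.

azimuthal sum: -3 + 0 + 1 = -2  ✗
0 ≤ 1 ≤ 8 (triangle on l)
L = 4 + 4 + 1 = 9 (odd)

m_sum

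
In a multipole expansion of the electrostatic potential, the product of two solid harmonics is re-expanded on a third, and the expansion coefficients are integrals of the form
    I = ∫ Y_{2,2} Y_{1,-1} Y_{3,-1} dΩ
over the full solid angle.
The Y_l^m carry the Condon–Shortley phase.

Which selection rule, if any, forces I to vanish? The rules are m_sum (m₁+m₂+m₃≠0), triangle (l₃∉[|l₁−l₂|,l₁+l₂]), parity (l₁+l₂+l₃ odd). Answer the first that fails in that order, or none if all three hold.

none

Σmᵢ = 0  ✓
l₃∈[|l₁−l₂|,l₁+l₂]=[1,3], have l₃=3  ✓
Σlᵢ = 6 ⇒ even  ✓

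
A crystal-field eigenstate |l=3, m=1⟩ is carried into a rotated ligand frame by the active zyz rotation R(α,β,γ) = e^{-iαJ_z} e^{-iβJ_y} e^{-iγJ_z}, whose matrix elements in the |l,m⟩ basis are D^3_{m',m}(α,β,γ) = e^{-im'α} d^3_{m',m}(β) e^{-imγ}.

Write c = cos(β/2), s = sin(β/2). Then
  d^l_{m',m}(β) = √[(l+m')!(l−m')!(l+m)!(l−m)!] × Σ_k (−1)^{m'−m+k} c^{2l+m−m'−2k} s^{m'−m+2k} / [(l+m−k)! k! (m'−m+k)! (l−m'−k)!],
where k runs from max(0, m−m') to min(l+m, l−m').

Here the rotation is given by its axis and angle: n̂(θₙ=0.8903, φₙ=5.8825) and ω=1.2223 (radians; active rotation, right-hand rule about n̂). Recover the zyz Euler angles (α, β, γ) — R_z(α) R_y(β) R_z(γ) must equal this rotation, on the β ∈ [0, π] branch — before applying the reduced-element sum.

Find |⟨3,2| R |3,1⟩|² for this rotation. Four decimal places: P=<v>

P=0.1663

Axis–angle → zyz. n̂ = (sinθₙcosφₙ, sinθₙsinφₙ, cosθₙ) = (+0.715697, -0.303170, +0.629179), ω = 1.2223.
R = I cosω + sinω [n̂]ₓ + (1−cosω) n̂n̂ᵀ gives
  R = [+0.678791, -0.734240, +0.011585; +0.448474, +0.402010, -0.798285; +0.581476, +0.547064, +0.602169]
β = atan2(√(R₁₃²+R₂₃²), R₃₃) = 0.924582; α = atan2(R₂₃, R₁₃) mod 2π = 4.726900; γ = atan2(R₃₂, −R₃₁) mod 2π = 2.386678
First d^3_{2,1}(β=0.9246), then the phase factors e^{-i(2)α} and e^{-i(1)γ}:
With c≡cos(β/2)=0.895033 and s≡sin(β/2)=0.446000, N=[120·1·24·2]^{1/2}=75.894664
k∈{0,1} keeps every argument non-negative
  k=0: (−1)^1·75.8947/(24)·0.8950^5·0.4460^1 = -0.810084
  k=1: (−1)^2·75.8947/(12)·0.8950^3·0.4460^3 = +0.402301
d^3_{2,1}(0.9246) = -0.810084 +0.402301 = -0.407783
|D^3_{2,1}|² = |d^3_{2,1}(β)|² = (-0.407783)² = 0.166287 (the z-rotation phases have unit modulus)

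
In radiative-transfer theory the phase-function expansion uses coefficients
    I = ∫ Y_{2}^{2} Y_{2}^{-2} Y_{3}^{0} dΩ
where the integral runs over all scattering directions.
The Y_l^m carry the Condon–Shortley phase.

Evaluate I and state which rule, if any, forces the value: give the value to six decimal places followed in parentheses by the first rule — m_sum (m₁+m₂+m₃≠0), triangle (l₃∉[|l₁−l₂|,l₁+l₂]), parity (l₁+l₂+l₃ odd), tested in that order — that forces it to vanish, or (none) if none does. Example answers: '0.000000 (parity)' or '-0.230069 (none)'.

0.000000 (parity)

l₁+l₂+l₃=7 is odd: 3j(l;000)=0 ⇒ I=0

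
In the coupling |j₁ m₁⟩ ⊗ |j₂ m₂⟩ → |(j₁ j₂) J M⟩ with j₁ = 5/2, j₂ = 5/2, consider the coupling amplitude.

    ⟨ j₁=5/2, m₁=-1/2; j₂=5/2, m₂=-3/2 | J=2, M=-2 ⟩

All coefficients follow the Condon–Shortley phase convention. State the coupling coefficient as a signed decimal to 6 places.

-0.566947  (= −√(9/28))

√[5·3!2!2!/8! · 2!3!1!4!0!4!] = √(144/7)
  +(−1)^1/∏(1,2,2,0,0,2)! = -1/8  (running -1/8)
⟨..|..⟩ = √(144/7)·(-1/8) = -0.566947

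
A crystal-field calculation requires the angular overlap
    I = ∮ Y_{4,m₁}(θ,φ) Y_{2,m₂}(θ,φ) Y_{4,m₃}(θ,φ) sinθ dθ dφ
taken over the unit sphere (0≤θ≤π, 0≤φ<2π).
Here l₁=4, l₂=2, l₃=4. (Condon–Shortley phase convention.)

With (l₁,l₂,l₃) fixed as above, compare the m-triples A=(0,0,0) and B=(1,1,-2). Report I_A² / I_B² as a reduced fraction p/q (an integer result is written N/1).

400/243

Same 4,2,4: normalisation and zero-m 3j drop out of the ratio.
A: Δ: 2! 6! 2! / 11! → 1/13860; sum: t=0:+1/192 t=1:−1/36 t=2:+1/192 = -5/288; 3j²(4 2 4; 0 0 0) = Δ·Π!·Σ² = 20/693  (sign -1)
B: Δ: 2! 6! 2! / 11! → 1/13860; sum: t=1:−1/96 t=2:+1/240 = -1/160; 3j²(4 2 4; 1 1 -2) = Δ·Π!·Σ² = 27/1540  (sign -1)
I_A²/I_B² = (20/693)/(27/1540) = 400/243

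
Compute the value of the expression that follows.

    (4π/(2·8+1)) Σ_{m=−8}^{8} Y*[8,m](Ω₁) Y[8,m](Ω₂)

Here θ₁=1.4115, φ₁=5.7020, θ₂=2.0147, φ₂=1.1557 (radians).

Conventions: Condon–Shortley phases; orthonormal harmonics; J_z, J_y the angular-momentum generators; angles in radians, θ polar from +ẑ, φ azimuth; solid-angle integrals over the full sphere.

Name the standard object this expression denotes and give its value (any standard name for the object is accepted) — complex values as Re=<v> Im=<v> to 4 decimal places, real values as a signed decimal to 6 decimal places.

This sum is the spherical-harmonic addition theorem: it equals the Legendre polynomial P_l(cos γ) of the angle γ between the two directions.
Term-by-term m-sum for l=8 (normalisation 4π/17 = 0.739198):
  m=-8: (-0.029262+0.464558i) × (-0.224377-0.040639i) = +0.025445-0.103047i  (running Σ = +0.025445-0.103047i)
  m=-7: (-0.179620+0.239198i) × (+0.101385+0.421746i) = -0.119092-0.051503i  (running Σ = -0.093647-0.154549i)
  m=-6: (+0.204270-0.073529i) × (+0.286948-0.218599i) = +0.042542-0.065752i  (running Σ = -0.051105-0.220301i)
  m=-5: (+0.308621+0.074109i) × (+0.042848+0.023669i) = +0.011470+0.010480i  (running Σ = -0.039635-0.209821i)
  m=-4: (-0.085154-0.090686i) × (+0.031894-0.355045i) = -0.034914+0.027341i  (running Σ = -0.074549-0.182480i)
  m=-3: (-0.054341-0.311414i) × (-0.122712+0.041417i) = +0.019566+0.035964i  (running Σ = -0.054983-0.146516i)
  m=-2: (-0.032211+0.074430i) × (-0.198640-0.217283i) = +0.022571-0.007786i  (running Σ = -0.032412-0.154302i)
  m=-1: (-0.261763+0.171943i) × (-0.077709+0.176329i) = -0.009977-0.059518i  (running Σ = -0.042389-0.213820i)
  m=0: (+0.068107-0.000000i) × (-0.268681+0.000000i) = -0.018299+0.000000i  (running Σ = -0.060688-0.213820i)
  m=1: (+0.261763+0.171943i) × (+0.077709+0.176329i) = -0.009977+0.059518i  (running Σ = -0.070665-0.154302i)
  m=2: (-0.032211-0.074430i) × (-0.198640+0.217283i) = +0.022571+0.007786i  (running Σ = -0.048095-0.146516i)
  m=3: (+0.054341-0.311414i) × (+0.122712+0.041417i) = +0.019566-0.035964i  (running Σ = -0.028529-0.182480i)
  m=4: (-0.085154+0.090686i) × (+0.031894+0.355045i) = -0.034914-0.027341i  (running Σ = -0.063442-0.209821i)
  m=5: (-0.308621+0.074109i) × (-0.042848+0.023669i) = +0.011470-0.010480i  (running Σ = -0.051972-0.220301i)
  m=6: (+0.204270+0.073529i) × (+0.286948+0.218599i) = +0.042542+0.065752i  (running Σ = -0.009431-0.154549i)
  m=7: (+0.179620+0.239198i) × (-0.101385+0.421746i) = -0.119092+0.051503i  (running Σ = -0.128522-0.103047i)
  m=8: (-0.029262-0.464558i) × (-0.224377+0.040639i) = +0.025445+0.103047i  (running Σ = -0.103077+0.000000i)
Total Σ_m = -0.103077+0.000000i. Multiply by 0.739198: -0.076195+0.000000i. P_8(cos γ) = -0.076195

Legendre polynomial (addition theorem), -0.076195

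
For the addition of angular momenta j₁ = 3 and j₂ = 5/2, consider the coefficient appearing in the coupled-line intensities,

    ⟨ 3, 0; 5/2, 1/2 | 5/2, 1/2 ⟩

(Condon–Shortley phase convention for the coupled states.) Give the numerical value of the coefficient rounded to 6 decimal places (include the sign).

j₁+j₂−J=3  J+j₁−j₂=3  J−j₁+j₂=2  j₁+j₂+J+1=9
(j₁±m₁, j₂±m₂, J±M) = (3,3,3,2,3,2)
P² = 216/35
sum k=1..3:
  [1] −1/8 = -1/8
  [2] +1/4 = 1/4
  [3] −1/72 = -1/72
S = 1/9
C² = P²·S² = 8/105 ; C = +0.276026

+√(8/105) ≈ +0.276026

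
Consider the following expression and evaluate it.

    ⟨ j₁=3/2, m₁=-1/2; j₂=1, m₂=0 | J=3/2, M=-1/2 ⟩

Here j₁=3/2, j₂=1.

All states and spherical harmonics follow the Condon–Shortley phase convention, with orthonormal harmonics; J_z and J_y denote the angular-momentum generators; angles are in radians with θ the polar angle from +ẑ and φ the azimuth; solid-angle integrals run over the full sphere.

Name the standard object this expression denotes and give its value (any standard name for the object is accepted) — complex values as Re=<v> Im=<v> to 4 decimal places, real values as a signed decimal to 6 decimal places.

This is a Clebsch–Gordan (vector-coupling) coefficient.
√[4·1!2!1!/5! · 1!2!1!1!1!2!] = √(4/15)
  +(−1)^0/∏(0,1,2,1,0,0)! = 1/2  (running 1/2)
  +(−1)^1/∏(1,0,1,0,1,1)! = -1  (running -1/2)
⟨..|..⟩ = √(4/15)·(-1/2) = -0.258199

Clebsch–Gordan coefficient, −√(1/15) ≈ -0.258199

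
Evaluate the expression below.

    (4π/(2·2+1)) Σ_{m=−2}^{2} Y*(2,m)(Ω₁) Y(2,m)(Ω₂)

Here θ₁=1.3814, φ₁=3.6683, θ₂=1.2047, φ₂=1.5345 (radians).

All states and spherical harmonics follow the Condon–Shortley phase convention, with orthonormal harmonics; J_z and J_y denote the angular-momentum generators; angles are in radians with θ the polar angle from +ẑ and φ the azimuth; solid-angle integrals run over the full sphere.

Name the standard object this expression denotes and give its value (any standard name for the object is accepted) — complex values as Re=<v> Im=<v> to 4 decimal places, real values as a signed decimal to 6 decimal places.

This sum is the spherical-harmonic addition theorem: it equals the Legendre polynomial P_l(cos γ) of the angle γ between the two directions.
Expand P_2 via completeness: Σ_{m} conj(Y_{2,m}) at Ω₁ times Y_{2,m} at Ω₂ —
  term(m=-2) = -0.053989-0.113268i   from Y*(Ω₁)=+0.184282+0.323818i, Y(Ω₂)=-0.335888-0.024426i
  term(m=-1) = -0.019687+0.031193i   from Y*(Ω₁)=-0.123484-0.071806i, Y(Ω₂)=+0.009371-0.258055i
  term(m=+0) = +0.054721+0.000000i   from Y*(Ω₁)=-0.281855-0.000000i, Y(Ω₂)=-0.194144+0.000000i
  term(m=+1) = -0.019687-0.031193i   from Y*(Ω₁)=+0.123484-0.071806i, Y(Ω₂)=-0.009371-0.258055i
  term(m=+2) = -0.053989+0.113268i   from Y*(Ω₁)=+0.184282-0.323818i, Y(Ω₂)=-0.335888+0.024426i
Total Σ_m = -0.092631+0.000000i. Multiply by 2.513274: -0.232806+0.000000i. P_2(cos γ) = -0.232806

Legendre polynomial (addition theorem), -0.232806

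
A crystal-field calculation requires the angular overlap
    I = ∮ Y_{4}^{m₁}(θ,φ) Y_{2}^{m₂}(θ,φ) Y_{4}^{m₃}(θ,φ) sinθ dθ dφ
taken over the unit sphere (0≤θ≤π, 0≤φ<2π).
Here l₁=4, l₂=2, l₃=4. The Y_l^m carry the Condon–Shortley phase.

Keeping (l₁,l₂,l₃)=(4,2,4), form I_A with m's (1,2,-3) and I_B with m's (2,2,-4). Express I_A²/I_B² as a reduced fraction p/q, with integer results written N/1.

l's match ⇒ only the (l;m) 3-j factors differ between A and B.
A: triangle coeff Δ(4,2,4) = 1/13860; Σ_t [2,2]: t=2:+1/480 = 1/480; (3j)²=3/110 [(4 2 4; 1 2 -3)], sign=-1
B: triangle coeff Δ(4,2,4) = 1/13860; Σ_t [2,2]: t=2:+1/2880 = 1/2880; (3j)²=2/165 [(4 2 4; 2 2 -4)], sign=+1
I_A²/I_B² = (3/110)/(2/165) = 9/4

9/4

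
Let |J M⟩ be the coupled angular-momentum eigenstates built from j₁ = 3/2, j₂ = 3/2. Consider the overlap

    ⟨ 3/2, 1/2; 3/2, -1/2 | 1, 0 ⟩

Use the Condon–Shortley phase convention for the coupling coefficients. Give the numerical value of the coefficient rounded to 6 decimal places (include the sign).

-0.223607

triangle: 2!×1!×1!/5! = 2/120
(j±m)!: 2!×1!×1!×2!×1!×1! = 4
prefactor² = (2J+1)×Δ×N² = 1/5
  k=0: +1/(0!×2!×1!×1!×0!×0!) = 1/2
  k=1: −1/(1!×1!×0!×0!×1!×1!) = -1
Σ = -1/2  ⇒  CG² = 1/5×(-1/2)² = 1/20
CG = −√(1/20) = -0.223607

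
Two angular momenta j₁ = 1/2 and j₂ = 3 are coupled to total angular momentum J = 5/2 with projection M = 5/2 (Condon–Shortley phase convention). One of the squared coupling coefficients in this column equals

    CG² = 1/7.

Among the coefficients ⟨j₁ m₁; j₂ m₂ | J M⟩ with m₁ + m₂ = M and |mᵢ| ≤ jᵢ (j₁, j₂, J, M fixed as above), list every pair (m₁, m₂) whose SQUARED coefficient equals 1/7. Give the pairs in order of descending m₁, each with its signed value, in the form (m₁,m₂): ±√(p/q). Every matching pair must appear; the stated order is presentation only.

(1/2,2): +√(1/7)

Admissible pairs with m₁+m₂ = M = 5/2: (-1/2,3), (1/2,2)
  (m₁,m₂)=(1/2,2): CG² = 1/7, CG = +√(1/7)   ← matches the target
  (m₁,m₂)=(-1/2,3): CG² = 6/7, CG = −√(6/7)
Pairs with CG² = 1/7: (1/2,2): +√(1/7)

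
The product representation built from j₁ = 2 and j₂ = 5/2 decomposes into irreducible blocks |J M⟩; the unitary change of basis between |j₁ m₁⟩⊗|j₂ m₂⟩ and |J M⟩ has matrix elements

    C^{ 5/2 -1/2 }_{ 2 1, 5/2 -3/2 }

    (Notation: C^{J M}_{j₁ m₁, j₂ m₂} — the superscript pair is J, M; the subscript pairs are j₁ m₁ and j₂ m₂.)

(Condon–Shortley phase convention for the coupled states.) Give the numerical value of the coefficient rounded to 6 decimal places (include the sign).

√[6·2!2!3!/8! · 3!1!1!4!2!3!] = √(216/35)
  +(−1)^0/∏(0,2,1,1,1,2)! = 1/4  (running 1/4)
  +(−1)^1/∏(1,1,0,0,2,3)! = -1/12  (running 1/6)
⟨..|..⟩ = √(216/35)·(1/6) = +0.414039

+√(6/35) = +0.414039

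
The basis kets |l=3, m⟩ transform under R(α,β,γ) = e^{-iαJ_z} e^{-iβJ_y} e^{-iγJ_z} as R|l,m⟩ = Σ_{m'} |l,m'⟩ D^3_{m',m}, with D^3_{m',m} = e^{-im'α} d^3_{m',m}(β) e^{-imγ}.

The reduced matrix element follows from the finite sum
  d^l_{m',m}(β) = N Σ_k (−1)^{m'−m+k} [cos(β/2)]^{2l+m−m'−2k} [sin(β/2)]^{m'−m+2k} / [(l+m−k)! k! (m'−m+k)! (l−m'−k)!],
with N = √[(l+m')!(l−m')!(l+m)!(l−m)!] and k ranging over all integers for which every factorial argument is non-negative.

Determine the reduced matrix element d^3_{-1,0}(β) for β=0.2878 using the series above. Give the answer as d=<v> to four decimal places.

d^3_{-1,0}(β=0.2878) via the finite sum:
Half-angle: c=0.989664, s=0.143404. N=√(2·24·6·6)=41.569219
k: max(0,(0)−(-1))=1 … min(3+(0),3−(-1))=3
  k=1: (−1)^0·41.5692/(12)·0.9897^5·0.1434^1 = +0.471619
  k=2: (−1)^1·41.5692/(4)·0.9897^3·0.1434^3 = -0.029707
  k=3: (−1)^2·41.5692/(12)·0.9897^1·0.1434^5 = +0.000208
d^3_{-1,0}(0.2878) = +0.471619 -0.029707 +0.000208 = +0.442120

d=0.4421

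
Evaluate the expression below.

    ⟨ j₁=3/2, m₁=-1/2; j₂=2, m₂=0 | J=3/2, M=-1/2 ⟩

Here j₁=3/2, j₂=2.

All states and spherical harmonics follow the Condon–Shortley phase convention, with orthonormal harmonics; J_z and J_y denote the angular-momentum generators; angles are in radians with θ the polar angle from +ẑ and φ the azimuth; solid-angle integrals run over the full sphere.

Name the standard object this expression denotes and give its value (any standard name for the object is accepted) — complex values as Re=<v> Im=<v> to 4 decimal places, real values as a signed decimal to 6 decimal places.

This is a Clebsch–Gordan (vector-coupling) coefficient.
√[4·2!1!2!/6! · 1!2!2!2!1!2!] = √(16/45)
  +(−1)^1/∏(1,1,1,1,0,1)! = -1  (running -1)
  +(−1)^2/∏(2,0,0,0,1,2)! = 1/4  (running -3/4)
⟨..|..⟩ = √(16/45)·(-3/4) = -0.447214

Clebsch–Gordan coefficient, −√(1/5) ≈ -0.447214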